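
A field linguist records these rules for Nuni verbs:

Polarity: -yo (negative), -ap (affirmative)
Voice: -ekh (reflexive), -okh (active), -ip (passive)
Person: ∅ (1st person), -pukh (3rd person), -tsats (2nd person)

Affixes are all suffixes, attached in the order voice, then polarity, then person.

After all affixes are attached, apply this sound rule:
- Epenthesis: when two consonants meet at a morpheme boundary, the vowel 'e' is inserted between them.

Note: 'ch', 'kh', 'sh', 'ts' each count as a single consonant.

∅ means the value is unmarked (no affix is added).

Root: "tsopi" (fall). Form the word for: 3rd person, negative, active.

Attach voice active -okh → tsopiokh.
Attach polarity negative -yo → tsopiokhyo.
Attach person 3rd person -pukh → tsopiokhyopukh.
Apply epenthesis: tsopiokhyopukh → tsopiokheyopukh.

tsopiokheyopukh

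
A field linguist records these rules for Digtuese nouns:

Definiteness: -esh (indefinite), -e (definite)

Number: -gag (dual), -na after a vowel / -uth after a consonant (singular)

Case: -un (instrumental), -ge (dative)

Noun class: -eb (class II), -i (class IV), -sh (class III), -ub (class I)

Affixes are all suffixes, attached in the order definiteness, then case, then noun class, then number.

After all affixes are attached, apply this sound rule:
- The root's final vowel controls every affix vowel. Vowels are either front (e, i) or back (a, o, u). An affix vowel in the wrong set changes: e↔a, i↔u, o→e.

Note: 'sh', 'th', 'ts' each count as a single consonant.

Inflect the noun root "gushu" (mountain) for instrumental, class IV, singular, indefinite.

gushuashununa

Attach definiteness indefinite -esh → gushuesh.
Attach case instrumental -un → gushueshun.
Attach noun class class IV -i → gushueshuni.
Attach number singular -na (after vowel 'i') → gushueshunina.
Apply vowel harmony: gushueshunina → gushuashununa.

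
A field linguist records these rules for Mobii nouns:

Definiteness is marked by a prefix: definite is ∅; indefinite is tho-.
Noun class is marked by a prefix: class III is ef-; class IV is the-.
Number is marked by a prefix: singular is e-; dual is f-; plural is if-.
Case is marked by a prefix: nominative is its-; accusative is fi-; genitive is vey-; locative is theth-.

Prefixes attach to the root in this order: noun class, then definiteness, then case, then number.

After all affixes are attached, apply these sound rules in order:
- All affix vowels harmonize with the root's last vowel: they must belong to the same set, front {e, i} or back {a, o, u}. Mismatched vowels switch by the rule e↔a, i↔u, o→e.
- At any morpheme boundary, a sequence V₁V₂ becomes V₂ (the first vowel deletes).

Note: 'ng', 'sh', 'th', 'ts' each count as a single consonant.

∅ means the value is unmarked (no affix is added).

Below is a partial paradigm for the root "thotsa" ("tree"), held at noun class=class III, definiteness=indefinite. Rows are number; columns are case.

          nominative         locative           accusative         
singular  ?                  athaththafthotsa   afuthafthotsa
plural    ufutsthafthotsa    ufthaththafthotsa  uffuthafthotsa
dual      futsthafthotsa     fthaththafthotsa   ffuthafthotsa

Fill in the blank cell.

Attach noun class class III ef- → efthotsa.
Attach definiteness indefinite tho- → thoefthotsa.
Attach case nominative its- → itsthoefthotsa.
Attach number singular e- → eitsthoefthotsa.
Apply vowel harmony: eitsthoefthotsa → autsthoafthotsa.
Apply vowel deletion: autsthoafthotsa → utsthafthotsa.

utsthafthotsa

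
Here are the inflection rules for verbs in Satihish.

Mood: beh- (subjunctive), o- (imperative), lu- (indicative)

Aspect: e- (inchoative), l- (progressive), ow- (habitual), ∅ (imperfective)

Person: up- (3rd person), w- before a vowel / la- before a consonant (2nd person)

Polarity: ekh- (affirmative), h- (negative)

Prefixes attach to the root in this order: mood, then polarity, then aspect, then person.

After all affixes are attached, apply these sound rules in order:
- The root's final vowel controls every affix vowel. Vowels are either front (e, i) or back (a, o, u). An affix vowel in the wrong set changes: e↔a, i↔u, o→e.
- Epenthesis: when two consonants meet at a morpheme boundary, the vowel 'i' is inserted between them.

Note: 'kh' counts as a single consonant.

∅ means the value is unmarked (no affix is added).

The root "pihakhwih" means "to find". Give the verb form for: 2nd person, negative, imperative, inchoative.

Attach mood imperative o- → opihakhwih.
Attach polarity negative h- → hopihakhwih.
Attach aspect inchoative e- → ehopihakhwih.
Attach person 2nd person w- (before vowel 'e') → wehopihakhwih.
Apply vowel harmony: wehopihakhwih → wehepihakhwih.
Epenthesis: no change.

wehepihakhwih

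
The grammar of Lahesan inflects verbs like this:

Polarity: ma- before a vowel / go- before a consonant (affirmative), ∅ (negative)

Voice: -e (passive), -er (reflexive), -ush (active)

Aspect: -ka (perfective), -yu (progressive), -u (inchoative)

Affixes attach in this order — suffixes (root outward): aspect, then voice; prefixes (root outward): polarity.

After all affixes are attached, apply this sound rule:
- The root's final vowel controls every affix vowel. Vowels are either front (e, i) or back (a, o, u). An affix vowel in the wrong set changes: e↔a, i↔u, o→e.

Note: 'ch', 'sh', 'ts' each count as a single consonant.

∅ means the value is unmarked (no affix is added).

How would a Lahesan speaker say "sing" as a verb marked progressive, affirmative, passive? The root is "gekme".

gegekmeyie

Attach aspect progressive -yu → gekmeyu.
Attach voice passive -e → gekmeyue.
Attach polarity affirmative go- (before consonant 'g') → gogekmeyue.
Apply vowel harmony: gogekmeyue → gegekmeyie.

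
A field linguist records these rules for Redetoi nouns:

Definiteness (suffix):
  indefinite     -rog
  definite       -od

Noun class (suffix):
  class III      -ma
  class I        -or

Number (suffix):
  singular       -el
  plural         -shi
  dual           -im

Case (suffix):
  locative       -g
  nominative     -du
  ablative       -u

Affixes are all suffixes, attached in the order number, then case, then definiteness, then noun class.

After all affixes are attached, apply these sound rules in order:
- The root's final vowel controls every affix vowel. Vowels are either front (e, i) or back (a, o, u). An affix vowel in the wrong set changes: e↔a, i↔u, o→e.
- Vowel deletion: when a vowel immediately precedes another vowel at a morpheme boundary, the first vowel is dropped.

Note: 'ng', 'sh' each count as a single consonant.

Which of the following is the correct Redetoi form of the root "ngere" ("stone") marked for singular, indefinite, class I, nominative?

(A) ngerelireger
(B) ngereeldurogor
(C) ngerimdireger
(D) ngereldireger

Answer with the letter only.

D

Attach number singular -el → ngereel.
Attach case nominative -du → ngereeldu.
Attach definiteness indefinite -rog → ngereeldurog.
Attach noun class class I -or → ngereeldurogor.
Apply vowel harmony: ngereeldurogor → ngereeldireger.
Apply vowel deletion: ngereeldireger → ngereldireger.
So the correct form is ngereldireger, option (D).
(B) ngereeldurogor is wrong: it fails to apply the sound rule(s).
(A) ngerelireger is wrong: it uses ablative instead of nominative for case.
(C) ngerimdireger is wrong: it uses dual instead of singular for number.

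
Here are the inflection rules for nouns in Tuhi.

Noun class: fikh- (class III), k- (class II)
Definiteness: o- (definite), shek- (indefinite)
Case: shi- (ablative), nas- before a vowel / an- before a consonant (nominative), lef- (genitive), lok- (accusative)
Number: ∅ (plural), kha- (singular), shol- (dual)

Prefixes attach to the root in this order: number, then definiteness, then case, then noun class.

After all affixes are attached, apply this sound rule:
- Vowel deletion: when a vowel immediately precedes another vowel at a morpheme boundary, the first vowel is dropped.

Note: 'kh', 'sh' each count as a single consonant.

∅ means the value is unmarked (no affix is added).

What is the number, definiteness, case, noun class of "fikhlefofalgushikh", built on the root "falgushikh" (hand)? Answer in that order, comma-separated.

Segment: fikh-lef-o-falgushikh.
number: ∅ → plural.
definiteness: o- → definite.
case: lef- → genitive.
noun class: fikh- → class III.

plural, definite, genitive, class III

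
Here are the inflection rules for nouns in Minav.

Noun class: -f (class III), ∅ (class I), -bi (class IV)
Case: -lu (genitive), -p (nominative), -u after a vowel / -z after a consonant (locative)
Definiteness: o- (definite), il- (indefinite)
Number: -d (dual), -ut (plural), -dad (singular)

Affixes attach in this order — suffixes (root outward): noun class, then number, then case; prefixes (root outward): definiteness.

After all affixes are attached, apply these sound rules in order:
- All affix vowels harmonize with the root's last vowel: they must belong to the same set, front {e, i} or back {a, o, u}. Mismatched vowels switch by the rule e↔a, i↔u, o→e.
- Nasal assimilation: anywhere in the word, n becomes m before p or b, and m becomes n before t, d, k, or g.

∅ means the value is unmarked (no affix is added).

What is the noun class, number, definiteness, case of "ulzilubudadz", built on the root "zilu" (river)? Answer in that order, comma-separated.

class IV, singular, indefinite, locative

Segment: il-zilu-bi-dad-z.
noun class: -bi → class IV.
number: -dad → singular.
definiteness: il- → indefinite.
case: -u/z → locative.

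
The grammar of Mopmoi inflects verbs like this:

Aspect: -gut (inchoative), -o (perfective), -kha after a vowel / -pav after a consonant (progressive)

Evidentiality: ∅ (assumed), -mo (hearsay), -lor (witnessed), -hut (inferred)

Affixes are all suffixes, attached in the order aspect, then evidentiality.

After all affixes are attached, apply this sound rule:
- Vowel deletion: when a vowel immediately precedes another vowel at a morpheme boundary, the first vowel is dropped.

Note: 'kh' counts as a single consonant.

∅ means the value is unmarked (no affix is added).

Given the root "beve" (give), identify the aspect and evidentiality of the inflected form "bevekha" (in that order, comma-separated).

Segment: beve-kha.
aspect: -kha/pav → progressive.
evidentiality: ∅ → assumed.

progressive, assumed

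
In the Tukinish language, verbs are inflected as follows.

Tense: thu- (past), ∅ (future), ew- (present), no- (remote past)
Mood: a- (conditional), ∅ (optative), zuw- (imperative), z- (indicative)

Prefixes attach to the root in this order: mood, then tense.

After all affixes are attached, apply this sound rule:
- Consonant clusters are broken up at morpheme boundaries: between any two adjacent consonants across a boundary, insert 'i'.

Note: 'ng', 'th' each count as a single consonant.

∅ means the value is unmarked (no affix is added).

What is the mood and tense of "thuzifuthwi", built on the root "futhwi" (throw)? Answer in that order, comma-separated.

indicative, past

Segment: thu-z-futhwi.
mood: z- → indicative.
tense: thu- → past.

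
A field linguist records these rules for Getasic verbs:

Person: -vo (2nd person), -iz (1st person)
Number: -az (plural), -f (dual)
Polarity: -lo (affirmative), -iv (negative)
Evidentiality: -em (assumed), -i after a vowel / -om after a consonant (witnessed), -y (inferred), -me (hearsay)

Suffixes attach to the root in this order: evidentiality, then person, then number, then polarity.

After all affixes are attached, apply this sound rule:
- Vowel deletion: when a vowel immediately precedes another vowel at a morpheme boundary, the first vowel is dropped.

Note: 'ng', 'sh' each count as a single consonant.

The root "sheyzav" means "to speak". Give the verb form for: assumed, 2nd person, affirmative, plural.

sheyzavemvazlo

Attach evidentiality assumed -em → sheyzavem.
Attach person 2nd person -vo → sheyzavemvo.
Attach number plural -az → sheyzavemvoaz.
Attach polarity affirmative -lo → sheyzavemvoazlo.
Apply vowel deletion: sheyzavemvoazlo → sheyzavemvazlo.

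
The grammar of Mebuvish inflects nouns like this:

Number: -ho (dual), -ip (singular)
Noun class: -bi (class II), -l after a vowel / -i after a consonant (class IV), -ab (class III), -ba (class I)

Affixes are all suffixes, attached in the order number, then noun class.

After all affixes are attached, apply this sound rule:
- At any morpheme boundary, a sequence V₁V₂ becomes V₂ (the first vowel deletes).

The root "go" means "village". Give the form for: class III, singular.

Attach number singular -ip → goip.
Attach noun class class III -ab → goipab.
Apply vowel deletion: goipab → gipab.

gipab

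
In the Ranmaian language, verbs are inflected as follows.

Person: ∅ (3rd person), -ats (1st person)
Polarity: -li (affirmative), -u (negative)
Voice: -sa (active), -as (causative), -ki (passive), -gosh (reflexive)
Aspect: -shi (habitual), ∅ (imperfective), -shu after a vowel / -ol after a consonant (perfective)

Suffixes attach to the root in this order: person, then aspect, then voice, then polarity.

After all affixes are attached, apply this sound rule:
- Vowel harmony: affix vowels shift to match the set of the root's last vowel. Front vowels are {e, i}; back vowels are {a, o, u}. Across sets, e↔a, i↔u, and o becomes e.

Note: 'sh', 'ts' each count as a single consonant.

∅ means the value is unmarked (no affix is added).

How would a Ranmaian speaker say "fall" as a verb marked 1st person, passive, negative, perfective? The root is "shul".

Attach person 1st person -ats → shulats.
Attach aspect perfective -ol (after consonant 'ts') → shulatsol.
Attach voice passive -ki → shulatsolki.
Attach polarity negative -u → shulatsolkiu.
Apply vowel harmony: shulatsolkiu → shulatsolkuu.

shulatsolkuu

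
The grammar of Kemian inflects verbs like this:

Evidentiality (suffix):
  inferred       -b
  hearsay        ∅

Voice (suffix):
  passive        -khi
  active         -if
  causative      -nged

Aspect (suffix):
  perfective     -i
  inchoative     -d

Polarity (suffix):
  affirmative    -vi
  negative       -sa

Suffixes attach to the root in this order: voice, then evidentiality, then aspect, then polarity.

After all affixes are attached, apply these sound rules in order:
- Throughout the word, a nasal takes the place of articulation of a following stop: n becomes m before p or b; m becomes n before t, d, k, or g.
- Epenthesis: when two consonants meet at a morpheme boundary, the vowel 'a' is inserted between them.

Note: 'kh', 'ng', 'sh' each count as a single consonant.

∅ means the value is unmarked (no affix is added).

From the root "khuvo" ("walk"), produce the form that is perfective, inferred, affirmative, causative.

Attach voice causative -nged → khuvonged.
Attach evidentiality inferred -b → khuvongedb.
Attach aspect perfective -i → khuvongedbi.
Attach polarity affirmative -vi → khuvongedbivi.
Nasal assimilation: no change.
Apply epenthesis: khuvongedbivi → khuvongedabivi.

khuvongedabivi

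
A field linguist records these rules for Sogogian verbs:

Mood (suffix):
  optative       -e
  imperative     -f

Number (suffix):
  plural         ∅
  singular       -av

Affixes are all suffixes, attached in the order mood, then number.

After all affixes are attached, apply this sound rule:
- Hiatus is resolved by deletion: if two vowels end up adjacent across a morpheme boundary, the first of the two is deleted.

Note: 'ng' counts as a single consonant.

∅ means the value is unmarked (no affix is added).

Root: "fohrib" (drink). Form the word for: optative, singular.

Attach mood optative -e → fohribe.
Attach number singular -av → fohribeav.
Apply vowel deletion: fohribeav → fohribav.

fohribav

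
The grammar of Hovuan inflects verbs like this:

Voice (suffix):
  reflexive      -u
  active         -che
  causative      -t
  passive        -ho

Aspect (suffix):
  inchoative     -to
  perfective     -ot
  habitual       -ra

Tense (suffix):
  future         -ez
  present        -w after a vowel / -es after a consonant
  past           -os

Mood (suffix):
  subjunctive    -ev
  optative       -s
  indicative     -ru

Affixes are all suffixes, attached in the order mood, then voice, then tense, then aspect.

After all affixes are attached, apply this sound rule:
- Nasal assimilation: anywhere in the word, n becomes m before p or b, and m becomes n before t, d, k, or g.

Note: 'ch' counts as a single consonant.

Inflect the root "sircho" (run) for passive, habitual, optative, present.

sirchoshowra

Attach mood optative -s → sirchos.
Attach voice passive -ho → sirchosho.
Attach tense present -w (after vowel 'o') → sirchoshow.
Attach aspect habitual -ra → sirchoshowra.
Nasal assimilation: no change.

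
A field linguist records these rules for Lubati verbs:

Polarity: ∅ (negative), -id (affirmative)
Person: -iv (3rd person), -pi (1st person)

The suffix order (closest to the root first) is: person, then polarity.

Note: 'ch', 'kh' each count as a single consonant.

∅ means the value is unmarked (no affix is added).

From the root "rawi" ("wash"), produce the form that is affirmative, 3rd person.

Attach person 3rd person -iv → rawiiv.
Attach polarity affirmative -id → rawiivid.

rawiivid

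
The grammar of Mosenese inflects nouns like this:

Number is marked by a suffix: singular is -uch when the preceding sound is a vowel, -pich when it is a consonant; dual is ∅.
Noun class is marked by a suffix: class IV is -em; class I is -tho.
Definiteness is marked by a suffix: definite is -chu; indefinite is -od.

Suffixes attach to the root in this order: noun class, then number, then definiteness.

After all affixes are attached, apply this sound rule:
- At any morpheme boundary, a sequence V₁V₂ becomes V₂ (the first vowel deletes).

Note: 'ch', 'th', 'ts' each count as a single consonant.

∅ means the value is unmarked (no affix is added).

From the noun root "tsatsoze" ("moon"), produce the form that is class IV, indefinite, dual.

tsatsozemod

Attach noun class class IV -em → tsatsozeem.
number = dual: zero marking, form stays tsatsozeem.
Attach definiteness indefinite -od → tsatsozeemod.
Apply vowel deletion: tsatsozeemod → tsatsozemod.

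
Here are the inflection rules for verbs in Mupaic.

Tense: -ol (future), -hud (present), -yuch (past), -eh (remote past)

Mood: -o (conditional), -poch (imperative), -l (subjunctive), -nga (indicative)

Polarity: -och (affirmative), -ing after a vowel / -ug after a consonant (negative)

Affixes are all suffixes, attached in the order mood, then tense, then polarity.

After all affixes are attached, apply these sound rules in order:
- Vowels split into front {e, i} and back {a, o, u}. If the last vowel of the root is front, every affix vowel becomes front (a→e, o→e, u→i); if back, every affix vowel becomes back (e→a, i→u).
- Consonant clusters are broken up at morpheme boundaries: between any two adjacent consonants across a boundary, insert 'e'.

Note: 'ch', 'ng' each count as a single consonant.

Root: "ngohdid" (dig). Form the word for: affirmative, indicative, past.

Attach mood indicative -nga → ngohdidnga.
Attach tense past -yuch → ngohdidngayuch.
Attach polarity affirmative -och → ngohdidngayuchoch.
Apply vowel harmony: ngohdidngayuchoch → ngohdidngeyichech.
Apply epenthesis: ngohdidngeyichech → ngohdidengeyichech.

ngohdidengeyichech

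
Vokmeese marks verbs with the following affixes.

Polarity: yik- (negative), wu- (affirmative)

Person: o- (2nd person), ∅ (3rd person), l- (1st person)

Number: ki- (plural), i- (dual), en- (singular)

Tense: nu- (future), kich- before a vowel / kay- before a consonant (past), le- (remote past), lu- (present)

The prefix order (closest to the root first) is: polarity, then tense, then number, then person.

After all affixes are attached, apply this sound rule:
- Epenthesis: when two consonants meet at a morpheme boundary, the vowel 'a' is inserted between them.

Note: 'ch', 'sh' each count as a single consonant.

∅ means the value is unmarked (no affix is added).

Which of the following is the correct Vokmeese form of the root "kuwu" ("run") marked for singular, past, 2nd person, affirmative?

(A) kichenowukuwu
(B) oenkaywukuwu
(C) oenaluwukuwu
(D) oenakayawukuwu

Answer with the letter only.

D

Attach polarity affirmative wu- → wukuwu.
Attach tense past kay- (before consonant 'w') → kaywukuwu.
Attach number singular en- → enkaywukuwu.
Attach person 2nd person o- → oenkaywukuwu.
Apply epenthesis: oenkaywukuwu → oenakayawukuwu.
So the correct form is oenakayawukuwu, option (D).
(B) oenkaywukuwu is wrong: it fails to apply the sound rule(s).
(A) kichenowukuwu is wrong: it has the affixes in the wrong order.
(C) oenaluwukuwu is wrong: it uses present instead of past for tense.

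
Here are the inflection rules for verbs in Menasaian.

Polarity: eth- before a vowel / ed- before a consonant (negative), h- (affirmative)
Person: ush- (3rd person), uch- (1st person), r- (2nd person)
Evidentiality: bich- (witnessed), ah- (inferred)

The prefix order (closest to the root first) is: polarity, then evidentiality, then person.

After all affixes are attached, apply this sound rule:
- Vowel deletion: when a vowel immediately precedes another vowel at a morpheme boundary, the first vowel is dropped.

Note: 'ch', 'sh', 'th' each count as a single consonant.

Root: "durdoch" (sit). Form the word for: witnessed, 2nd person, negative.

Attach polarity negative ed- (before consonant 'd') → eddurdoch.
Attach evidentiality witnessed bich- → bicheddurdoch.
Attach person 2nd person r- → rbicheddurdoch.
Vowel deletion: no change.

rbicheddurdoch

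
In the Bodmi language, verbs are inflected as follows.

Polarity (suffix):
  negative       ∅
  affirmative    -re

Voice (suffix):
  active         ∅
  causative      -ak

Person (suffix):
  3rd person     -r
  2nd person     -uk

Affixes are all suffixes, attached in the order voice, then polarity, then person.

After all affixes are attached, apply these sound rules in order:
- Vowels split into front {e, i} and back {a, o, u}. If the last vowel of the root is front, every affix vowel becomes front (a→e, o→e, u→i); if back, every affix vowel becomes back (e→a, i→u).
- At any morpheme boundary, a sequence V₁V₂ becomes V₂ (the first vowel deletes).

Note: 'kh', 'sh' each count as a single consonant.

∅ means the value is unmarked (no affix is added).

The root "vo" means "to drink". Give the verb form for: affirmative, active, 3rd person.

vorar

voice = active: zero marking, form stays vo.
Attach polarity affirmative -re → vore.
Attach person 3rd person -r → vorer.
Apply vowel harmony: vorer → vorar.
Vowel deletion: no change.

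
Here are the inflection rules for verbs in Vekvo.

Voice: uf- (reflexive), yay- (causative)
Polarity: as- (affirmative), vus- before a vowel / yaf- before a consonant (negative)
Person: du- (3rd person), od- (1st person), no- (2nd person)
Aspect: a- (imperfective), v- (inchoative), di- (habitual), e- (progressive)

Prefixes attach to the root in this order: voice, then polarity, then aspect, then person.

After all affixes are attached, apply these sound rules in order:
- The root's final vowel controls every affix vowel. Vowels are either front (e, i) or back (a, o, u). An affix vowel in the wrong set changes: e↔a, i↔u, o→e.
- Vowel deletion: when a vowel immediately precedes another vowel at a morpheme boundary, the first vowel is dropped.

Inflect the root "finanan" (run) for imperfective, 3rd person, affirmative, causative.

Attach voice causative yay- → yayfinanan.
Attach polarity affirmative as- → asyayfinanan.
Attach aspect imperfective a- → aasyayfinanan.
Attach person 3rd person du- → duaasyayfinanan.
Vowel harmony: no change.
Apply vowel deletion: duaasyayfinanan → dasyayfinanan.

dasyayfinanan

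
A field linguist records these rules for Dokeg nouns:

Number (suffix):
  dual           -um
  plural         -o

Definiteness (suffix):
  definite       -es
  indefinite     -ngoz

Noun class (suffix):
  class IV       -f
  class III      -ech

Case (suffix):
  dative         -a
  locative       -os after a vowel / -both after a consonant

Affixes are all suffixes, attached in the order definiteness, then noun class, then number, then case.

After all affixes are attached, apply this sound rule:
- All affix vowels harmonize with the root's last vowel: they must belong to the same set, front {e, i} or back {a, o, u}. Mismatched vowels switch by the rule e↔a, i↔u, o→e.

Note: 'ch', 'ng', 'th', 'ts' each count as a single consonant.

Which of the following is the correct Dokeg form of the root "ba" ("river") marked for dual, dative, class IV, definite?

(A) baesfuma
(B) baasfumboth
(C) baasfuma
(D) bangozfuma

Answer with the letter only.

Attach definiteness definite -es → baes.
Attach noun class class IV -f → baesf.
Attach number dual -um → baesfum.
Attach case dative -a → baesfuma.
Apply vowel harmony: baesfuma → baasfuma.
So the correct form is baasfuma, option (C).
(D) bangozfuma is wrong: it uses indefinite instead of definite for definiteness.
(B) baasfumboth is wrong: it uses locative instead of dative for case.
(A) baesfuma is wrong: it fails to apply the sound rule(s).

C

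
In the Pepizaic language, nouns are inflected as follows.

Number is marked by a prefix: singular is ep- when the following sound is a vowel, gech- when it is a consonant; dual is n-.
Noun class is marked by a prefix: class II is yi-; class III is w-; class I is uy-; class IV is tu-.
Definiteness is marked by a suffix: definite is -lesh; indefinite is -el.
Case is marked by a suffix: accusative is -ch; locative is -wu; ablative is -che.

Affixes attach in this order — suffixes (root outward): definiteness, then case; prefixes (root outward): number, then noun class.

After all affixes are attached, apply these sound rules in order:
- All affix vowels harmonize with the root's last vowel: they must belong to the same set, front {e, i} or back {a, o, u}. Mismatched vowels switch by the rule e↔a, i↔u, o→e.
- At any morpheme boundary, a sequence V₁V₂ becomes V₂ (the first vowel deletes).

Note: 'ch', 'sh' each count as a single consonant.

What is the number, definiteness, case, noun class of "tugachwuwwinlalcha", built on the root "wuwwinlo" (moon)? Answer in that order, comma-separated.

Segment: tu-gech-wuwwinlo-el-che.
number: ep/gech- → singular.
definiteness: -el → indefinite.
case: -che → ablative.
noun class: tu- → class IV.

singular, indefinite, ablative, class IV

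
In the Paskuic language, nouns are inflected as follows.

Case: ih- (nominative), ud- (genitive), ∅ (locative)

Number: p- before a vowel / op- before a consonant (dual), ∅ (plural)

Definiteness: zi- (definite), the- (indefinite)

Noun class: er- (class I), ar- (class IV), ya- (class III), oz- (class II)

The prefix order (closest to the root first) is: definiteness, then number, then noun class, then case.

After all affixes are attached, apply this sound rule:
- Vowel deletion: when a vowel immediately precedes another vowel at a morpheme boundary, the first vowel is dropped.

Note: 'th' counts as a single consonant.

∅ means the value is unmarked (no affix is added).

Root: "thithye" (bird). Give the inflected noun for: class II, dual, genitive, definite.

udozopzithithye

Attach definiteness definite zi- → zithithye.
Attach number dual op- (before consonant 'z') → opzithithye.
Attach noun class class II oz- → ozopzithithye.
Attach case genitive ud- → udozopzithithye.
Vowel deletion: no change.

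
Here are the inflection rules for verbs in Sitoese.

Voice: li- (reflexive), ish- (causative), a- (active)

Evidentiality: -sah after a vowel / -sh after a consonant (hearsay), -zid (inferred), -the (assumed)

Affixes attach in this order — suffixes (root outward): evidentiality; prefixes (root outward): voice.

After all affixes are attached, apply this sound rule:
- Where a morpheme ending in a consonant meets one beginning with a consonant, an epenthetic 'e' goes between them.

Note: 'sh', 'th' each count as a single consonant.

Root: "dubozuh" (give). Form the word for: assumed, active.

Attach evidentiality assumed -the → dubozuhthe.
Attach voice active a- → adubozuhthe.
Apply epenthesis: adubozuhthe → adubozuhethe.

adubozuhethe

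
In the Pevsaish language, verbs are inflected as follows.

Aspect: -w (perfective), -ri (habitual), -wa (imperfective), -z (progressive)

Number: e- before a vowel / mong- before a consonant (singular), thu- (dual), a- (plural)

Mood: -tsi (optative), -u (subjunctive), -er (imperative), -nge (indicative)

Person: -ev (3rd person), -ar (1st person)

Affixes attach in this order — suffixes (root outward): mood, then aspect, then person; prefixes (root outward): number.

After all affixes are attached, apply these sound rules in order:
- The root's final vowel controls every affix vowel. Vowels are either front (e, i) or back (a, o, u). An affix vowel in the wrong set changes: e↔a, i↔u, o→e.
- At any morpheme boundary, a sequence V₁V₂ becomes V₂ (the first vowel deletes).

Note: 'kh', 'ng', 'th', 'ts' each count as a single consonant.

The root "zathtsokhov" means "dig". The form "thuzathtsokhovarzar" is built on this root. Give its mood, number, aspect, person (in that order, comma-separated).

Segment: thu-zathtsokhov-er-z-ar.
mood: -er → imperative.
number: thu- → dual.
aspect: -z → progressive.
person: -ar → 1st person.

imperative, dual, progressive, 1st person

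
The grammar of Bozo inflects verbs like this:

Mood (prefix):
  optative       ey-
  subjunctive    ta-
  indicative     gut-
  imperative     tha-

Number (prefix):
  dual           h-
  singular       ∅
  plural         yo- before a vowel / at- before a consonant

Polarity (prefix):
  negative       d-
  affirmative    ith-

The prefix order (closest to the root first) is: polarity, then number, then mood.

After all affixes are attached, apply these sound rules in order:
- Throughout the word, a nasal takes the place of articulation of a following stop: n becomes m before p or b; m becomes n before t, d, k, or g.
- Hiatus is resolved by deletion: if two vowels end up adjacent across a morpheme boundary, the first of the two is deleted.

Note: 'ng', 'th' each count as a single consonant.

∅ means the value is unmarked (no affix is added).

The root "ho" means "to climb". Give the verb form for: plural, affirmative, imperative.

Attach polarity affirmative ith- → ithho.
Attach number plural yo- (before vowel 'i') → yoithho.
Attach mood imperative tha- → thayoithho.
Nasal assimilation: no change.
Apply vowel deletion: thayoithho → thayithho.

thayithho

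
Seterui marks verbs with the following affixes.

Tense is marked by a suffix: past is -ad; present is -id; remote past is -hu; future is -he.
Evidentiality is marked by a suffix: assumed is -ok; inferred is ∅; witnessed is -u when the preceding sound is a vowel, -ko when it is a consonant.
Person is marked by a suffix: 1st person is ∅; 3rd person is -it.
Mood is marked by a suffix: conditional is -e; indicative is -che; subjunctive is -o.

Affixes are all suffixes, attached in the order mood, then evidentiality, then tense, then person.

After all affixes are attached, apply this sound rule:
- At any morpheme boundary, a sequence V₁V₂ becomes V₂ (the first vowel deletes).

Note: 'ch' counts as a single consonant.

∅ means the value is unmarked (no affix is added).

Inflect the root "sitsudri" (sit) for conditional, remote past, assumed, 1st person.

Attach mood conditional -e → sitsudrie.
Attach evidentiality assumed -ok → sitsudrieok.
Attach tense remote past -hu → sitsudrieokhu.
person = 1st person: zero marking, form stays sitsudrieokhu.
Apply vowel deletion: sitsudrieokhu → sitsudrokhu.

sitsudrokhu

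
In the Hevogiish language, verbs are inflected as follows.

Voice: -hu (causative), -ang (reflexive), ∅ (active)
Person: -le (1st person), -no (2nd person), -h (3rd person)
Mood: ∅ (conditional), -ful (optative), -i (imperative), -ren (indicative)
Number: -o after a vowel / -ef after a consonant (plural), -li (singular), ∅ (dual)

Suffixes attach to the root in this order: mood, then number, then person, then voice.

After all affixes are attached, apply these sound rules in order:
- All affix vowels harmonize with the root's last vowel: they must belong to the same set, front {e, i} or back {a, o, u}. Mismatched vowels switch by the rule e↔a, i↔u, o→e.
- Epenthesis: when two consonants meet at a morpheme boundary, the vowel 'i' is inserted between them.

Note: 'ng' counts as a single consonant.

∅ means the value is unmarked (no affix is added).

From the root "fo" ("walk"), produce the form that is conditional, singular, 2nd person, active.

foluno

mood = conditional: zero marking, form stays fo.
Attach number singular -li → foli.
Attach person 2nd person -no → folino.
voice = active: zero marking, form stays folino.
Apply vowel harmony: folino → foluno.
Epenthesis: no change.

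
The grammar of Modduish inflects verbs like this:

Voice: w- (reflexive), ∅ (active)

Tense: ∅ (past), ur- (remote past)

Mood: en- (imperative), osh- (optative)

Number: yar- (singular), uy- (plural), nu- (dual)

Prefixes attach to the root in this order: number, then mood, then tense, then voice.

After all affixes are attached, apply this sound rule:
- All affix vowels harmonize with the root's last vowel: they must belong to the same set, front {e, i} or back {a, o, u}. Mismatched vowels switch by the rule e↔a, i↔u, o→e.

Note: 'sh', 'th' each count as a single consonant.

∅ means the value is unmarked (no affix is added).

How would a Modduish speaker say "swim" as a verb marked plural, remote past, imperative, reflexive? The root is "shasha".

Attach number plural uy- → uyshasha.
Attach mood imperative en- → enuyshasha.
Attach tense remote past ur- → urenuyshasha.
Attach voice reflexive w- → wurenuyshasha.
Apply vowel harmony: wurenuyshasha → wuranuyshasha.

wuranuyshasha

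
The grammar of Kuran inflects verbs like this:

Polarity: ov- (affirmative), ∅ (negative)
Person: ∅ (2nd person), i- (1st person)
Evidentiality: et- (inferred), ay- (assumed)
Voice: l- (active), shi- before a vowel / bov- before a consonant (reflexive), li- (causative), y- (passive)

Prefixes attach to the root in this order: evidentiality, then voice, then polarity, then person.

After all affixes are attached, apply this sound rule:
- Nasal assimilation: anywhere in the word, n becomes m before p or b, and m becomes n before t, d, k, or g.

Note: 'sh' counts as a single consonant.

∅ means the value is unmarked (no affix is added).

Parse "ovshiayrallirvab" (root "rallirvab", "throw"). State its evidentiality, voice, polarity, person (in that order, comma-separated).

assumed, reflexive, affirmative, 2nd person

Segment: ov-shi-ay-rallirvab.
evidentiality: ay- → assumed.
voice: shi/bov- → reflexive.
polarity: ov- → affirmative.
person: ∅ → 2nd person.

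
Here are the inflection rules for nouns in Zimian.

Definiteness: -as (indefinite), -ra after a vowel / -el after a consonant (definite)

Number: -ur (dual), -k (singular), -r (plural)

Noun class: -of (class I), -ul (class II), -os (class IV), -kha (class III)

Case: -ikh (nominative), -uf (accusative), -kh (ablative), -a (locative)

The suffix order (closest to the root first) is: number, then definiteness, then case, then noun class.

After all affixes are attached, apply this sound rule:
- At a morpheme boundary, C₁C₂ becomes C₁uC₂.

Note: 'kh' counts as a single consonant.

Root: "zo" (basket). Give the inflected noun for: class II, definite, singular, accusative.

zokeluful

Attach number singular -k → zok.
Attach definiteness definite -el (after consonant 'k') → zokel.
Attach case accusative -uf → zokeluf.
Attach noun class class II -ul → zokeluful.
Epenthesis: no change.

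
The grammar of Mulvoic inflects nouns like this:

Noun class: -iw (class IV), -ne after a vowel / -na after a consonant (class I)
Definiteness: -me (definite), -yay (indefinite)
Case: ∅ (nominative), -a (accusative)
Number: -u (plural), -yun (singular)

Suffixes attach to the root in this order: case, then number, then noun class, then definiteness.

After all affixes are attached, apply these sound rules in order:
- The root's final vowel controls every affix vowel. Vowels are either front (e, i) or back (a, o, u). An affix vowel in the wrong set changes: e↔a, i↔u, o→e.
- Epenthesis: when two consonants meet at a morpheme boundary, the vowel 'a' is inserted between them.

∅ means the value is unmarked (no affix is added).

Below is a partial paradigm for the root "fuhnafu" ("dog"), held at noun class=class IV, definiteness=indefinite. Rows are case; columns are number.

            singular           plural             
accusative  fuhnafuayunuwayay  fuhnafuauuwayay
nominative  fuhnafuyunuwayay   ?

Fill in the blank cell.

case = nominative: zero marking, form stays fuhnafu.
Attach number plural -u → fuhnafuu.
Attach noun class class IV -iw → fuhnafuuiw.
Attach definiteness indefinite -yay → fuhnafuuiwyay.
Apply vowel harmony: fuhnafuuiwyay → fuhnafuuuwyay.
Apply epenthesis: fuhnafuuuwyay → fuhnafuuuwayay.

fuhnafuuuwayay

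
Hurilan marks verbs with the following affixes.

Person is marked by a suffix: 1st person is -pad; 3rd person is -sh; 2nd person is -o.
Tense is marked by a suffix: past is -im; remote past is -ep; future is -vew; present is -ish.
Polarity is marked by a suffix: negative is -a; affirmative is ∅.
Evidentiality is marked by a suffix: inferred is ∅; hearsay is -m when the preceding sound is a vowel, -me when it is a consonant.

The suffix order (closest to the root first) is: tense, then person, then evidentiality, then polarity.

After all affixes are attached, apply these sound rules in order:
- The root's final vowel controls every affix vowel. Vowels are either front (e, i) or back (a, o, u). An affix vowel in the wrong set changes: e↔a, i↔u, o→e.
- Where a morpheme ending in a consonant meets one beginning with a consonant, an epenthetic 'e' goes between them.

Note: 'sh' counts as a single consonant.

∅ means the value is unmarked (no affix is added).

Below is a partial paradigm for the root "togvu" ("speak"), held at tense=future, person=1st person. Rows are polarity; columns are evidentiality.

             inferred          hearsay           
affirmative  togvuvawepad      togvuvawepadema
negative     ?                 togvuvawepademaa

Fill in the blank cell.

togvuvawepada

Attach tense future -vew → togvuvew.
Attach person 1st person -pad → togvuvewpad.
evidentiality = inferred: zero marking, form stays togvuvewpad.
Attach polarity negative -a → togvuvewpada.
Apply vowel harmony: togvuvewpada → togvuvawpada.
Apply epenthesis: togvuvawpada → togvuvawepada.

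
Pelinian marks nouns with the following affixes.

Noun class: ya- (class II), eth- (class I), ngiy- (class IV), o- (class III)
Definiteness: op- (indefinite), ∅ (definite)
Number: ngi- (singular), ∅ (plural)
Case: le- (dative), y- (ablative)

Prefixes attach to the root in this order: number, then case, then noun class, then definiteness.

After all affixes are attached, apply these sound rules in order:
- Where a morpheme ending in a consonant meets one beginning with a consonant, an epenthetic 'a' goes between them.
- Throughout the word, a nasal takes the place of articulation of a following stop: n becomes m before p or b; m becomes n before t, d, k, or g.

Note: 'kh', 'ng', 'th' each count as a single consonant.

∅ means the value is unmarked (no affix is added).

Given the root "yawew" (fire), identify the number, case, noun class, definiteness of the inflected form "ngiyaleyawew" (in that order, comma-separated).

Segment: ngiy-le-yawew.
number: ∅ → plural.
case: le- → dative.
noun class: ngiy- → class IV.
definiteness: ∅ → definite.

plural, dative, class IV, definite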